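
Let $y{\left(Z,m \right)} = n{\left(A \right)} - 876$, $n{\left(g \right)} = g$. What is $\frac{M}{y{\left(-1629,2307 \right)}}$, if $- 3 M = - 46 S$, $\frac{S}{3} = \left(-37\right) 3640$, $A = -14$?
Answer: $\frac{619528}{89} \approx 6961.0$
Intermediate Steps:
$S = -404040$ ($S = 3 \left(\left(-37\right) 3640\right) = 3 \left(-134680\right) = -404040$)
$y{\left(Z,m \right)} = -890$ ($y{\left(Z,m \right)} = -14 - 876 = -890$)
$M = -6195280$ ($M = - \frac{\left(-46\right) \left(-404040\right)}{3} = \left(- \frac{1}{3}\right) 18585840 = -6195280$)
$\frac{M}{y{\left(-1629,2307 \right)}} = - \frac{6195280}{-890} = \left(-6195280\right) \left(- \frac{1}{890}\right) = \frac{619528}{89}$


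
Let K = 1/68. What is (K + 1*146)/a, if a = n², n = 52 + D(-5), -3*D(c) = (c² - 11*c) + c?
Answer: 9929/49572 ≈ 0.20029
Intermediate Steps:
D(c) = -c²/3 + 10*c/3 (D(c) = -((c² - 11*c) + c)/3 = -(c² - 10*c)/3 = -c²/3 + 10*c/3)
K = 1/68 ≈ 0.014706
n = 27 (n = 52 + (⅓)*(-5)*(10 - 1*(-5)) = 52 + (⅓)*(-5)*(10 + 5) = 52 + (⅓)*(-5)*15 = 52 - 25 = 27)
a = 729 (a = 27² = 729)
(K + 1*146)/a = (1/68 + 1*146)/729 = (1/68 + 146)*(1/729) = (9929/68)*(1/729) = 9929/49572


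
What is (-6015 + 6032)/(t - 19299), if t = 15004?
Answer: -17/4295 ≈ -0.0039581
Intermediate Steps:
(-6015 + 6032)/(t - 19299) = (-6015 + 6032)/(15004 - 19299) = 17/(-4295) = 17*(-1/4295) = -17/4295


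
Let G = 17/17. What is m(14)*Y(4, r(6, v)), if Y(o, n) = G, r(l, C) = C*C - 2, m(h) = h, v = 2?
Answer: 14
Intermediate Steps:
r(l, C) = -2 + C² (r(l, C) = C² - 2 = -2 + C²)
G = 1 (G = 17*(1/17) = 1)
Y(o, n) = 1
m(14)*Y(4, r(6, v)) = 14*1 = 14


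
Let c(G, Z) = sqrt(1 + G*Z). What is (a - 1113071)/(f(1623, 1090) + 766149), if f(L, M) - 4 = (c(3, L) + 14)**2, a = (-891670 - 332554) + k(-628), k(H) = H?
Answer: -1803050638137/594774927881 + 65461844*sqrt(4870)/594774927881 ≈ -3.0238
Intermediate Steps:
a = -1224852 (a = (-891670 - 332554) - 628 = -1224224 - 628 = -1224852)
f(L, M) = 4 + (14 + sqrt(1 + 3*L))**2 (f(L, M) = 4 + (sqrt(1 + 3*L) + 14)**2 = 4 + (14 + sqrt(1 + 3*L))**2)
(a - 1113071)/(f(1623, 1090) + 766149) = (-1224852 - 1113071)/((4 + (14 + sqrt(1 + 3*1623))**2) + 766149) = -2337923/((4 + (14 + sqrt(1 + 4869))**2) + 766149) = -2337923/((4 + (14 + sqrt(4870))**2) + 766149) = -2337923/(766153 + (14 + sqrt(4870))**2)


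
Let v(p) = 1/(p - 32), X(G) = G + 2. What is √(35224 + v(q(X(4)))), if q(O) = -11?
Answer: √65129133/43 ≈ 187.68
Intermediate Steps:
X(G) = 2 + G
v(p) = 1/(-32 + p)
√(35224 + v(q(X(4)))) = √(35224 + 1/(-32 - 11)) = √(35224 + 1/(-43)) = √(35224 - 1/43) = √(1514631/43) = √65129133/43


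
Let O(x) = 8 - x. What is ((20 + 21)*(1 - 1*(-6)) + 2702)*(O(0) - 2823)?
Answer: -8414035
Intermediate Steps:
((20 + 21)*(1 - 1*(-6)) + 2702)*(O(0) - 2823) = ((20 + 21)*(1 - 1*(-6)) + 2702)*((8 - 1*0) - 2823) = (41*(1 + 6) + 2702)*((8 + 0) - 2823) = (41*7 + 2702)*(8 - 2823) = (287 + 2702)*(-2815) = 2989*(-2815) = -8414035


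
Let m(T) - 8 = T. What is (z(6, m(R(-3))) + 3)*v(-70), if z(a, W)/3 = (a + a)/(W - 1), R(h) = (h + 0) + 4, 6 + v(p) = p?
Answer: -570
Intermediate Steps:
v(p) = -6 + p
R(h) = 4 + h (R(h) = h + 4 = 4 + h)
m(T) = 8 + T
z(a, W) = 6*a/(-1 + W) (z(a, W) = 3*((a + a)/(W - 1)) = 3*((2*a)/(-1 + W)) = 3*(2*a/(-1 + W)) = 6*a/(-1 + W))
(z(6, m(R(-3))) + 3)*v(-70) = (6*6/(-1 + (8 + (4 - 3))) + 3)*(-6 - 70) = (6*6/(-1 + (8 + 1)) + 3)*(-76) = (6*6/(-1 + 9) + 3)*(-76) = (6*6/8 + 3)*(-76) = (6*6*(⅛) + 3)*(-76) = (9/2 + 3)*(-76) = (15/2)*(-76) = -570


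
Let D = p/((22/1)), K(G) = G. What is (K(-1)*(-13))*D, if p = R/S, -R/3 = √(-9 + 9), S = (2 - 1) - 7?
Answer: 0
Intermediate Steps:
S = -6 (S = 1 - 7 = -6)
R = 0 (R = -3*√(-9 + 9) = -3*√0 = -3*0 = 0)
p = 0 (p = 0/(-6) = 0*(-⅙) = 0)
D = 0 (D = 0/((22/1)) = 0/((22*1)) = 0/22 = 0*(1/22) = 0)
(K(-1)*(-13))*D = -1*(-13)*0 = 13*0 = 0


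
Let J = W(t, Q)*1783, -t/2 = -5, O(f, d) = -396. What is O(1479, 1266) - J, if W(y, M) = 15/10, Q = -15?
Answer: -6141/2 ≈ -3070.5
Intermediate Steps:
t = 10 (t = -2*(-5) = 10)
W(y, M) = 3/2 (W(y, M) = 15*(⅒) = 3/2)
J = 5349/2 (J = (3/2)*1783 = 5349/2 ≈ 2674.5)
O(1479, 1266) - J = -396 - 1*5349/2 = -396 - 5349/2 = -6141/2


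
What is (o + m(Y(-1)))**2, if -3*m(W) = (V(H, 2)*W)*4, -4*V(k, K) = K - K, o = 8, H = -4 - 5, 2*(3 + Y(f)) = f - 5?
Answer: 64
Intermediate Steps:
Y(f) = -11/2 + f/2 (Y(f) = -3 + (f - 5)/2 = -3 + (-5 + f)/2 = -3 + (-5/2 + f/2) = -11/2 + f/2)
H = -9
V(k, K) = 0 (V(k, K) = -(K - K)/4 = -1/4*0 = 0)
m(W) = 0 (m(W) = -0*W*4/3 = -0*4 = -1/3*0 = 0)
(o + m(Y(-1)))**2 = (8 + 0)**2 = 8**2 = 64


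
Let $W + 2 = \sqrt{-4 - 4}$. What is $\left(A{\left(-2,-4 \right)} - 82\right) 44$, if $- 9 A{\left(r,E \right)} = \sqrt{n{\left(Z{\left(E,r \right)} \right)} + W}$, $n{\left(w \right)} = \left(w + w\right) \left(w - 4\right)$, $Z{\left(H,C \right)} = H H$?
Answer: $-3608 - \frac{44 \sqrt{382 + 2 i \sqrt{2}}}{9} \approx -3703.6 - 0.35374 i$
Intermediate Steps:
$Z{\left(H,C \right)} = H^{2}$
$W = -2 + 2 i \sqrt{2}$ ($W = -2 + \sqrt{-4 - 4} = -2 + \sqrt{-8} = -2 + 2 i \sqrt{2} \approx -2.0 + 2.8284 i$)
$n{\left(w \right)} = 2 w \left(-4 + w\right)$
$A{\left(r,E \right)} = - \frac{\sqrt{-2 + 2 i \sqrt{2} + 2 E^{2} \left(-4 + E^{2}\right)}}{9}$ ($A{\left(r,E \right)} = - \frac{\sqrt{2 E^{2} \left(-4 + E^{2}\right) - \left(2 - 2 i \sqrt{2}\right)}}{9} = - \frac{\sqrt{-2 + 2 i \sqrt{2} + 2 E^{2} \left(-4 + E^{2}\right)}}{9}$)
$\left(A{\left(-2,-4 \right)} - 82\right) 44 = \left(- \frac{\sqrt{2} \sqrt{-1 + i \sqrt{2} + \left(-4\right)^{2} \left(-4 + \left(-4\right)^{2}\right)}}{9} - 82\right) 44 = \left(- \frac{\sqrt{2} \sqrt{-1 + i \sqrt{2} + 16 \left(-4 + 16\right)}}{9} - 82\right) 44 = \left(- \frac{\sqrt{2} \sqrt{-1 + i \sqrt{2} + 16 \cdot 12}}{9} - 82\right) 44 = \left(- \frac{\sqrt{2} \sqrt{-1 + i \sqrt{2} + 192}}{9} - 82\right) 44 = \left(- \frac{\sqrt{2} \sqrt{191 + i \sqrt{2}}}{9} - 82\right) 44 = \left(-82 - \frac{\sqrt{2} \sqrt{191 + i \sqrt{2}}}{9}\right) 44 = -3608 - \frac{44 \sqrt{2} \sqrt{191 + i \sqrt{2}}}{9}$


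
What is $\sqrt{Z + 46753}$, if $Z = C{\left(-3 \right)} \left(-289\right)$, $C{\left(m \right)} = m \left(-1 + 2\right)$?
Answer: $2 \sqrt{11905} \approx 218.22$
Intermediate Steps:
$C{\left(m \right)} = m$ ($C{\left(m \right)} = m 1 = m$)
$Z = 867$ ($Z = \left(-3\right) \left(-289\right) = 867$)
$\sqrt{Z + 46753} = \sqrt{867 + 46753} = \sqrt{47620} = 2 \sqrt{11905}$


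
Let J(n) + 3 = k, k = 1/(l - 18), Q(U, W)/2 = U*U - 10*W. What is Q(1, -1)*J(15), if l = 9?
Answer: -616/9 ≈ -68.444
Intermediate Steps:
Q(U, W) = -20*W + 2*U**2 (Q(U, W) = 2*(U*U - 10*W) = 2*(U**2 - 10*W) = -20*W + 2*U**2)
k = -1/9 (k = 1/(9 - 18) = 1/(-9) = -1/9 ≈ -0.11111)
J(n) = -28/9 (J(n) = -3 - 1/9 = -28/9)
Q(1, -1)*J(15) = (-20*(-1) + 2*1**2)*(-28/9) = (20 + 2*1)*(-28/9) = (20 + 2)*(-28/9) = 22*(-28/9) = -616/9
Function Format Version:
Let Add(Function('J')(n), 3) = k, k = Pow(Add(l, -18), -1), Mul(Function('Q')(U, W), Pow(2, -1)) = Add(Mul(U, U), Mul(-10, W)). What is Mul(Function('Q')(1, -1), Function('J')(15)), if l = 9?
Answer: Rational(-616, 9) ≈ -68.444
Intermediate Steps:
Function('Q')(U, W) = Add(Mul(-20, W), Mul(2, Pow(U, 2))) (Function('Q')(U, W) = Mul(2, Add(Mul(U, U), Mul(-10, W))) = Mul(2, Add(Pow(U, 2), Mul(-10, W))) = Add(Mul(-20, W), Mul(2, Pow(U, 2))))
k = Rational(-1, 9) (k = Pow(Add(9, -18), -1) = Pow(-9, -1) = Rational(-1, 9) ≈ -0.11111)
Function('J')(n) = Rational(-28, 9) (Function('J')(n) = Add(-3, Rational(-1, 9)) = Rational(-28, 9))
Mul(Function('Q')(1, -1), Function('J')(15)) = Mul(Add(Mul(-20, -1), Mul(2, Pow(1, 2))), Rational(-28, 9)) = Mul(Add(20, Mul(2, 1)), Rational(-28, 9)) = Mul(Add(20, 2), Rational(-28, 9)) = Mul(22, Rational(-28, 9)) = Rational(-616, 9)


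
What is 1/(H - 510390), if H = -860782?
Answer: -1/1371172 ≈ -7.2930e-7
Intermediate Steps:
1/(H - 510390) = 1/(-860782 - 510390) = 1/(-1371172) = -1/1371172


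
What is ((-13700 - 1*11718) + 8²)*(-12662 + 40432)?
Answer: -704080580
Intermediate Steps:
((-13700 - 1*11718) + 8²)*(-12662 + 40432) = ((-13700 - 11718) + 64)*27770 = (-25418 + 64)*27770 = -25354*27770 = -704080580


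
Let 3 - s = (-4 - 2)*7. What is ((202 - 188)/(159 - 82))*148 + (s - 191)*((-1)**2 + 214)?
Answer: -344994/11 ≈ -31363.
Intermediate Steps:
s = 45 (s = 3 - (-4 - 2)*7 = 3 - (-6)*7 = 3 - 1*(-42) = 3 + 42 = 45)
((202 - 188)/(159 - 82))*148 + (s - 191)*((-1)**2 + 214) = ((202 - 188)/(159 - 82))*148 + (45 - 191)*((-1)**2 + 214) = (14/77)*148 - 146*(1 + 214) = (14*(1/77))*148 - 146*215 = (2/11)*148 - 31390 = 296/11 - 31390 = -344994/11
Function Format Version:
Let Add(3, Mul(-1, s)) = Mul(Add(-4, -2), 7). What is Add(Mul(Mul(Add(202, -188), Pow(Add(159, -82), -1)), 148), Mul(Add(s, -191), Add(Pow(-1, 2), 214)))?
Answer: Rational(-344994, 11) ≈ -31363.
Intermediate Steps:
s = 45 (s = Add(3, Mul(-1, Mul(Add(-4, -2), 7))) = Add(3, Mul(-1, Mul(-6, 7))) = Add(3, Mul(-1, -42)) = Add(3, 42) = 45)
Add(Mul(Mul(Add(202, -188), Pow(Add(159, -82), -1)), 148), Mul(Add(s, -191), Add(Pow(-1, 2), 214))) = Add(Mul(Mul(Add(202, -188), Pow(Add(159, -82), -1)), 148), Mul(Add(45, -191), Add(Pow(-1, 2), 214))) = Add(Mul(Mul(14, Pow(77, -1)), 148), Mul(-146, Add(1, 214))) = Add(Mul(Mul(14, Rational(1, 77)), 148), Mul(-146, 215)) = Add(Mul(Rational(2, 11), 148), -31390) = Add(Rational(296, 11), -31390) = Rational(-344994, 11)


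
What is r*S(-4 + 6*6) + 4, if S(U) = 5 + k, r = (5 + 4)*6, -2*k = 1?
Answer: 247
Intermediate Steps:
k = -½ (k = -½*1 = -½ ≈ -0.50000)
r = 54 (r = 9*6 = 54)
S(U) = 9/2 (S(U) = 5 - ½ = 9/2)
r*S(-4 + 6*6) + 4 = 54*(9/2) + 4 = 243 + 4 = 247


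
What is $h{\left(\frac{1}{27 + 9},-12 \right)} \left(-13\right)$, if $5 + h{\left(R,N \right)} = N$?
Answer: $221$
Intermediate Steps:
$h{\left(R,N \right)} = -5 + N$
$h{\left(\frac{1}{27 + 9},-12 \right)} \left(-13\right) = \left(-5 - 12\right) \left(-13\right) = \left(-17\right) \left(-13\right) = 221$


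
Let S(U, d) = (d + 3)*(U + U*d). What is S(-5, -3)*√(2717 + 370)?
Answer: 0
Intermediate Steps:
S(U, d) = (3 + d)*(U + U*d)
S(-5, -3)*√(2717 + 370) = (-5*(3 + (-3)² + 4*(-3)))*√(2717 + 370) = (-5*(3 + 9 - 12))*√3087 = (-5*0)*(21*√7) = 0*(21*√7) = 0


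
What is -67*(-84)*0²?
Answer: 0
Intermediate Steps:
-67*(-84)*0² = 5628*0 = 0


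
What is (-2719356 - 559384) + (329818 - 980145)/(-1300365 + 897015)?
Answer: -1322479128673/403350 ≈ -3.2787e+6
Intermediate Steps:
(-2719356 - 559384) + (329818 - 980145)/(-1300365 + 897015) = -3278740 - 650327/(-403350) = -3278740 - 650327*(-1/403350) = -3278740 + 650327/403350 = -1322479128673/403350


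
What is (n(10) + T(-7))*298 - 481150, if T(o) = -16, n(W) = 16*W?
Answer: -438238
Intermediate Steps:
(n(10) + T(-7))*298 - 481150 = (16*10 - 16)*298 - 481150 = (160 - 16)*298 - 481150 = 144*298 - 481150 = 42912 - 481150 = -438238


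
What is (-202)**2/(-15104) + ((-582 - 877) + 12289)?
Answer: 40883879/3776 ≈ 10827.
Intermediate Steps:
(-202)**2/(-15104) + ((-582 - 877) + 12289) = 40804*(-1/15104) + (-1459 + 12289) = -10201/3776 + 10830 = 40883879/3776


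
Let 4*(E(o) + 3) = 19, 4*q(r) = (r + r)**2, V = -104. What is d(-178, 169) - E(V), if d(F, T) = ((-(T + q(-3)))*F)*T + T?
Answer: 21419053/4 ≈ 5.3548e+6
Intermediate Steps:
q(r) = r**2 (q(r) = (r + r)**2/4 = (2*r)**2/4 = (4*r**2)/4 = r**2)
E(o) = 7/4 (E(o) = -3 + (1/4)*19 = -3 + 19/4 = 7/4)
d(F, T) = T + F*T*(-9 - T) (d(F, T) = ((-(T + (-3)**2))*F)*T + T = ((-(T + 9))*F)*T + T = ((-(9 + T))*F)*T + T = ((-9 - T)*F)*T + T = (F*(-9 - T))*T + T = F*T*(-9 - T) + T = T + F*T*(-9 - T))
d(-178, 169) - E(V) = 169*(1 - 9*(-178) - 1*(-178)*169) - 1*7/4 = 169*(1 + 1602 + 30082) - 7/4 = 169*31685 - 7/4 = 5354765 - 7/4 = 21419053/4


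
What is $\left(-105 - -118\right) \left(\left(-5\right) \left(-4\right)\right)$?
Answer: $260$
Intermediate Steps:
$\left(-105 - -118\right) \left(\left(-5\right) \left(-4\right)\right) = \left(-105 + 118\right) 20 = 13 \cdot 20 = 260$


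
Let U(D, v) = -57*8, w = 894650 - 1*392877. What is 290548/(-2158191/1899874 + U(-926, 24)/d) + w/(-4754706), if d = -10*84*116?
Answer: -280419992460423856049/1091850397509498 ≈ -2.5683e+5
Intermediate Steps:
w = 501773 (w = 894650 - 392877 = 501773)
d = -97440 (d = -840*116 = -97440)
U(D, v) = -456
290548/(-2158191/1899874 + U(-926, 24)/d) + w/(-4754706) = 290548/(-2158191/1899874 - 456/(-97440)) + 501773/(-4754706) = 290548/(-2158191*1/1899874 - 456*(-1/97440)) + 501773*(-1/4754706) = 290548/(-2158191/1899874 + 19/4060) - 501773/4754706 = 290548/(-4363078927/3856744220) - 501773/4754706 = 290548*(-3856744220/4363078927) - 501773/4754706 = -58977332612240/229635733 - 501773/4754706 = -280419992460423856049/1091850397509498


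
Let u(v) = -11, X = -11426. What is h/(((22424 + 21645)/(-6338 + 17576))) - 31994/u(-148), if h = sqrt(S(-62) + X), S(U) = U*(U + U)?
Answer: 31994/11 + 11238*I*sqrt(3738)/44069 ≈ 2908.5 + 15.591*I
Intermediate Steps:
S(U) = 2*U**2 (S(U) = U*(2*U) = 2*U**2)
h = I*sqrt(3738) (h = sqrt(2*(-62)**2 - 11426) = sqrt(2*3844 - 11426) = sqrt(7688 - 11426) = sqrt(-3738) = I*sqrt(3738) ≈ 61.139*I)
h/(((22424 + 21645)/(-6338 + 17576))) - 31994/u(-148) = (I*sqrt(3738))/(((22424 + 21645)/(-6338 + 17576))) - 31994/(-11) = (I*sqrt(3738))/((44069/11238)) - 31994*(-1/11) = (I*sqrt(3738))/((44069*(1/11238))) + 31994/11 = (I*sqrt(3738))/(44069/11238) + 31994/11 = (I*sqrt(3738))*(11238/44069) + 31994/11 = 11238*I*sqrt(3738)/44069 + 31994/11 = 31994/11 + 11238*I*sqrt(3738)/44069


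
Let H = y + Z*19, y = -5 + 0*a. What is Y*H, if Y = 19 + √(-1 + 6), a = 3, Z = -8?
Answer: -2983 - 157*√5 ≈ -3334.1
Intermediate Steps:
y = -5 (y = -5 + 0*3 = -5 + 0 = -5)
Y = 19 + √5 ≈ 21.236
H = -157 (H = -5 - 8*19 = -5 - 152 = -157)
Y*H = (19 + √5)*(-157) = -2983 - 157*√5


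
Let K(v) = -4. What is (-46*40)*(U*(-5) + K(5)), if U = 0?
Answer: 7360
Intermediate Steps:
(-46*40)*(U*(-5) + K(5)) = (-46*40)*(0*(-5) - 4) = -1840*(0 - 4) = -1840*(-4) = 7360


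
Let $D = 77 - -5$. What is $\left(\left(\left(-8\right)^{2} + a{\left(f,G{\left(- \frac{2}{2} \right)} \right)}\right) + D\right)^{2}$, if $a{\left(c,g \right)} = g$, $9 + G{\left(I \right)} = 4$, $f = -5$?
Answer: $19881$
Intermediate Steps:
$G{\left(I \right)} = -5$ ($G{\left(I \right)} = -9 + 4 = -5$)
$D = 82$ ($D = 77 + 5 = 82$)
$\left(\left(\left(-8\right)^{2} + a{\left(f,G{\left(- \frac{2}{2} \right)} \right)}\right) + D\right)^{2} = \left(\left(\left(-8\right)^{2} - 5\right) + 82\right)^{2} = \left(\left(64 - 5\right) + 82\right)^{2} = \left(59 + 82\right)^{2} = 141^{2} = 19881$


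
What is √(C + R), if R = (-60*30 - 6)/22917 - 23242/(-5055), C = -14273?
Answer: I*√21276151819353053265/38615145 ≈ 119.45*I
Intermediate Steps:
R = 174502528/38615145 (R = (-1800 - 6)*(1/22917) - 23242*(-1/5055) = -1806*1/22917 + 23242/5055 = -602/7639 + 23242/5055 = 174502528/38615145 ≈ 4.5190)
√(C + R) = √(-14273 + 174502528/38615145) = √(-550979462057/38615145) = I*√21276151819353053265/38615145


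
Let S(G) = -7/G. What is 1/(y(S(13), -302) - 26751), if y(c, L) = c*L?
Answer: -13/345649 ≈ -3.7610e-5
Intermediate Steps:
y(c, L) = L*c
1/(y(S(13), -302) - 26751) = 1/(-(-2114)/13 - 26751) = 1/(-302*(-7/13) - 26751) = 1/(2114/13 - 26751) = 1/(-345649/13) = -13/345649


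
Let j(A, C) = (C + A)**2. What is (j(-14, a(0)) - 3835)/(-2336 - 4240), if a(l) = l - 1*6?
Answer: 1145/2192 ≈ 0.52235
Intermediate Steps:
a(l) = -6 + l (a(l) = l - 6 = -6 + l)
j(A, C) = (A + C)**2
(j(-14, a(0)) - 3835)/(-2336 - 4240) = ((-14 + (-6 + 0))**2 - 3835)/(-2336 - 4240) = ((-14 - 6)**2 - 3835)/(-6576) = ((-20)**2 - 3835)*(-1/6576) = (400 - 3835)*(-1/6576) = -3435*(-1/6576) = 1145/2192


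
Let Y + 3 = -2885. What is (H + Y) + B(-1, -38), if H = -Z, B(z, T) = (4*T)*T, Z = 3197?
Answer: -309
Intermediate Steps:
Y = -2888 (Y = -3 - 2885 = -2888)
B(z, T) = 4*T²
H = -3197 (H = -1*3197 = -3197)
(H + Y) + B(-1, -38) = (-3197 - 2888) + 4*(-38)² = -6085 + 4*1444 = -6085 + 5776 = -309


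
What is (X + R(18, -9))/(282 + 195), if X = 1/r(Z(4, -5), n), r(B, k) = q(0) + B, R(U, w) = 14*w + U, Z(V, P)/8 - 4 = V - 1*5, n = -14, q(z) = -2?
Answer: -2375/10494 ≈ -0.22632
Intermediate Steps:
Z(V, P) = -8 + 8*V (Z(V, P) = 32 + 8*(V - 1*5) = 32 + 8*(V - 5) = 32 + 8*(-5 + V) = 32 + (-40 + 8*V) = -8 + 8*V)
R(U, w) = U + 14*w
r(B, k) = -2 + B
X = 1/22 (X = 1/(-2 + (-8 + 8*4)) = 1/(-2 + (-8 + 32)) = 1/(-2 + 24) = 1/22 ≈ 0.045455)
(X + R(18, -9))/(282 + 195) = (1/22 + (18 + 14*(-9)))/(282 + 195) = (1/22 + (18 - 126))/477 = (1/22 - 108)*(1/477) = -2375/22*1/477 = -2375/10494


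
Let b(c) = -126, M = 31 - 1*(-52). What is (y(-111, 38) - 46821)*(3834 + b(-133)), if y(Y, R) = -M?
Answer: -173920032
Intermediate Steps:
M = 83 (M = 31 + 52 = 83)
y(Y, R) = -83 (y(Y, R) = -1*83 = -83)
(y(-111, 38) - 46821)*(3834 + b(-133)) = (-83 - 46821)*(3834 - 126) = -46904*3708 = -173920032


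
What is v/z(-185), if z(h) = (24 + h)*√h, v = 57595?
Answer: 11519*I*√185/5957 ≈ 26.301*I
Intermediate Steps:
z(h) = √h*(24 + h)
v/z(-185) = 57595/((√(-185)*(24 - 185))) = 57595/(((I*√185)*(-161))) = 57595/((-161*I*√185)) = 57595*(I*√185/29785) = 11519*I*√185/5957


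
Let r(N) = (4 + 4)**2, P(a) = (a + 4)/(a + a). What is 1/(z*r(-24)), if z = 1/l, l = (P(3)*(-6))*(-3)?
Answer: 21/64 ≈ 0.32813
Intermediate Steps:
P(a) = (4 + a)/(2*a) (P(a) = (4 + a)/((2*a)) = (4 + a)*(1/(2*a)) = (4 + a)/(2*a))
l = 21 (l = (((1/2)*(4 + 3)/3)*(-6))*(-3) = (((1/2)*(1/3)*7)*(-6))*(-3) = ((7/6)*(-6))*(-3) = -7*(-3) = 21)
r(N) = 64 (r(N) = 8**2 = 64)
z = 1/21 ≈ 0.047619
1/(z*r(-24)) = 1/((1/21)*64) = 1/(64/21) = 21/64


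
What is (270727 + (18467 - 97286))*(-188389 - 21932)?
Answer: -40362282468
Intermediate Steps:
(270727 + (18467 - 97286))*(-188389 - 21932) = (270727 - 78819)*(-210321) = 191908*(-210321) = -40362282468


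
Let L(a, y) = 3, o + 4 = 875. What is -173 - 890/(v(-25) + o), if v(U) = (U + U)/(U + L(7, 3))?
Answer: -835814/4803 ≈ -174.02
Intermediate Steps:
o = 871 (o = -4 + 875 = 871)
v(U) = 2*U/(3 + U) (v(U) = (U + U)/(U + 3) = (2*U)/(3 + U) = 2*U/(3 + U))
-173 - 890/(v(-25) + o) = -173 - 890/(2*(-25)/(3 - 25) + 871) = -173 - 890/(2*(-25)/(-22) + 871) = -173 - 890/(2*(-25)*(-1/22) + 871) = -173 - 890/(25/11 + 871) = -173 - 890/(9606/11) = -173 + (11/9606)*(-890) = -173 - 4895/4803 = -835814/4803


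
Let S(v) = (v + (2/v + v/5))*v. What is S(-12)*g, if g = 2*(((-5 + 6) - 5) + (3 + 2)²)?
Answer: 36708/5 ≈ 7341.6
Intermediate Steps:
S(v) = v*(2/v + 6*v/5) (S(v) = (v + (2/v + v*(⅕)))*v = (v + (2/v + v/5))*v = (2/v + 6*v/5)*v = v*(2/v + 6*v/5))
g = 42 (g = 2*((1 - 5) + 5²) = 2*(-4 + 25) = 2*21 = 42)
S(-12)*g = (2 + (6/5)*(-12)²)*42 = (2 + (6/5)*144)*42 = (2 + 864/5)*42 = (874/5)*42 = 36708/5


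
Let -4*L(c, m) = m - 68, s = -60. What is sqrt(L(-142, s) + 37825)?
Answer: sqrt(37857) ≈ 194.57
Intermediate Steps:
L(c, m) = 17 - m/4 (L(c, m) = -(m - 68)/4 = -(-68 + m)/4 = 17 - m/4)
sqrt(L(-142, s) + 37825) = sqrt((17 - 1/4*(-60)) + 37825) = sqrt((17 + 15) + 37825) = sqrt(32 + 37825) = sqrt(37857)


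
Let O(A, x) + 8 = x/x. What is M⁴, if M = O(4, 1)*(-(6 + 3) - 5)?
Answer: 92236816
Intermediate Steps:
O(A, x) = -7 (O(A, x) = -8 + x/x = -8 + 1 = -7)
M = 98 (M = -7*(-(6 + 3) - 5) = -7*(-1*9 - 5) = -7*(-9 - 5) = -7*(-14) = 98)
M⁴ = 98⁴ = 92236816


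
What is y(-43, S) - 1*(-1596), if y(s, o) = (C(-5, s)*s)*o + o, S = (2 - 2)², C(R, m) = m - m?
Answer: 1596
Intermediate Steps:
C(R, m) = 0
S = 0 (S = 0² = 0)
y(s, o) = o (y(s, o) = (0*s)*o + o = 0*o + o = 0 + o = o)
y(-43, S) - 1*(-1596) = 0 - 1*(-1596) = 0 + 1596 = 1596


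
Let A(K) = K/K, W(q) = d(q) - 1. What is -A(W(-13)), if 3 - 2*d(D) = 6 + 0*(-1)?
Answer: -1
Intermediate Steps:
d(D) = -3/2 (d(D) = 3/2 - (6 + 0*(-1))/2 = 3/2 - (6 + 0)/2 = 3/2 - 1/2*6 = 3/2 - 3 = -3/2)
W(q) = -5/2 (W(q) = -3/2 - 1 = -5/2)
A(K) = 1
-A(W(-13)) = -1*1 = -1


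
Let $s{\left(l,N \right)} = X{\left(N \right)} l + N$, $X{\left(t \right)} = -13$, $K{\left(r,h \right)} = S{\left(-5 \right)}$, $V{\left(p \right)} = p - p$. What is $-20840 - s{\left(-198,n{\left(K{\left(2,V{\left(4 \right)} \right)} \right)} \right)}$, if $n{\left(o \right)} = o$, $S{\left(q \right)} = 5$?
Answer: $-23419$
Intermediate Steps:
$V{\left(p \right)} = 0$
$K{\left(r,h \right)} = 5$
$s{\left(l,N \right)} = N - 13 l$ ($s{\left(l,N \right)} = - 13 l + N = N - 13 l$)
$-20840 - s{\left(-198,n{\left(K{\left(2,V{\left(4 \right)} \right)} \right)} \right)} = -20840 - \left(5 - -2574\right) = -20840 - \left(5 + 2574\right) = -20840 - 2579 = -23419$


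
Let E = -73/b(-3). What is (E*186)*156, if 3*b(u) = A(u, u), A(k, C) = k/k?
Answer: -6354504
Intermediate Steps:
A(k, C) = 1
b(u) = ⅓ (b(u) = (⅓)*1 = ⅓)
E = -219 (E = -73/⅓ = -73*3 = -219)
(E*186)*156 = -219*186*156 = -40734*156 = -6354504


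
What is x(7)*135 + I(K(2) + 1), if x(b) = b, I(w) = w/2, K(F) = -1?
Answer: 945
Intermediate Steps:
I(w) = w/2 (I(w) = w*(½) = w/2)
x(7)*135 + I(K(2) + 1) = 7*135 + (-1 + 1)/2 = 945 + (½)*0 = 945 + 0 = 945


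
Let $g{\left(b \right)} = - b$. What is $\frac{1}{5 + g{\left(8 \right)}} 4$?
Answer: $- \frac{4}{3} \approx -1.3333$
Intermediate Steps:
$\frac{1}{5 + g{\left(8 \right)}} 4 = \frac{1}{5 - 8} \cdot 4 = \frac{1}{-3} \cdot 4 = \left(- \frac{1}{3}\right) 4 = - \frac{4}{3}$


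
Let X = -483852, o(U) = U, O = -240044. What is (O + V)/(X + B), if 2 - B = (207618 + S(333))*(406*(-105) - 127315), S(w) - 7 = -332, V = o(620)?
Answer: -239424/35227925035 ≈ -6.7964e-6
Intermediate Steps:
V = 620
S(w) = -325 (S(w) = 7 - 332 = -325)
B = 35228408887 (B = 2 - (207618 - 325)*(406*(-105) - 127315) = 2 - 207293*(-42630 - 127315) = 2 - 207293*(-169945) = 2 - 1*(-35228408885) = 2 + 35228408885 = 35228408887)
(O + V)/(X + B) = (-240044 + 620)/(-483852 + 35228408887) = -239424/35227925035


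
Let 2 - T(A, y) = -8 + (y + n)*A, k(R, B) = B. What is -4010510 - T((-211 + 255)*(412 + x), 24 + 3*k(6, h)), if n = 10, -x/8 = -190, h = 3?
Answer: -355176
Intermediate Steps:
x = 1520 (x = -8*(-190) = 1520)
T(A, y) = 10 - A*(10 + y) (T(A, y) = 2 - (-8 + (y + 10)*A) = 2 - (-8 + (10 + y)*A) = 2 - (-8 + A*(10 + y)) = 2 + (8 - A*(10 + y)) = 10 - A*(10 + y))
-4010510 - T((-211 + 255)*(412 + x), 24 + 3*k(6, h)) = -4010510 - (10 - 10*(-211 + 255)*(412 + 1520) - (-211 + 255)*(412 + 1520)*(24 + 3*3)) = -4010510 - (10 - 440*1932 - 44*1932*(24 + 9)) = -4010510 - (10 - 10*85008 - 1*85008*33) = -4010510 - (10 - 850080 - 2805264) = -4010510 - 1*(-3655334) = -4010510 + 3655334 = -355176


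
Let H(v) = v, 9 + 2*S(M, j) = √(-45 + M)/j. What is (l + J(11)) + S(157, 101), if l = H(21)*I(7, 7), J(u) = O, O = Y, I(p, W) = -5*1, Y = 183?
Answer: 147/2 + 2*√7/101 ≈ 73.552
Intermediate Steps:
I(p, W) = -5
S(M, j) = -9/2 + √(-45 + M)/(2*j) (S(M, j) = -9/2 + (√(-45 + M)/j)/2 = -9/2 + √(-45 + M)/(2*j))
O = 183
J(u) = 183
l = -105 (l = 21*(-5) = -105)
(l + J(11)) + S(157, 101) = (-105 + 183) + (½)*(√(-45 + 157) - 9*101)/101 = 78 + (½)*(1/101)*(√112 - 909) = 78 + (½)*(1/101)*(4*√7 - 909) = 78 + (½)*(1/101)*(-909 + 4*√7) = 78 + (-9/2 + 2*√7/101) = 147/2 + 2*√7/101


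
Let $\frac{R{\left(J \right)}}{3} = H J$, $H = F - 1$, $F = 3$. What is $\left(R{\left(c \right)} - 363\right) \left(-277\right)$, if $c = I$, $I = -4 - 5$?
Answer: $115509$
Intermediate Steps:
$I = -9$
$c = -9$
$H = 2$ ($H = 3 - 1 = 2$)
$R{\left(J \right)} = 6 J$ ($R{\left(J \right)} = 3 \cdot 2 J = 6 J$)
$\left(R{\left(c \right)} - 363\right) \left(-277\right) = \left(6 \left(-9\right) - 363\right) \left(-277\right) = \left(-54 - 363\right) \left(-277\right) = \left(-417\right) \left(-277\right) = 115509$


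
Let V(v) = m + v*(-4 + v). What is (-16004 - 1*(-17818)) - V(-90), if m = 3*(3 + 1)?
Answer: -6658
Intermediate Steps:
m = 12 (m = 3*4 = 12)
V(v) = 12 + v*(-4 + v)
(-16004 - 1*(-17818)) - V(-90) = (-16004 - 1*(-17818)) - (12 + (-90)² - 4*(-90)) = (-16004 + 17818) - (12 + 8100 + 360) = 1814 - 1*8472 = 1814 - 8472 = -6658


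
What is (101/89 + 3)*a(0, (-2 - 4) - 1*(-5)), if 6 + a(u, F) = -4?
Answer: -3680/89 ≈ -41.348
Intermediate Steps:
a(u, F) = -10 (a(u, F) = -6 - 4 = -10)
(101/89 + 3)*a(0, (-2 - 4) - 1*(-5)) = (101/89 + 3)*(-10) = (368/89)*(-10) = -3680/89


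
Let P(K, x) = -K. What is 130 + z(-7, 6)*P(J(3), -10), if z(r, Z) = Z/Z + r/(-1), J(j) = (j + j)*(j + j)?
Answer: -158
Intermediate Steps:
J(j) = 4*j² (J(j) = (2*j)*(2*j) = 4*j²)
z(r, Z) = 1 - r (z(r, Z) = 1 + r*(-1) = 1 - r)
130 + z(-7, 6)*P(J(3), -10) = 130 + (1 - 1*(-7))*(-4*3²) = 130 + (1 + 7)*(-4*9) = 130 + 8*(-1*36) = 130 + 8*(-36) = 130 - 288 = -158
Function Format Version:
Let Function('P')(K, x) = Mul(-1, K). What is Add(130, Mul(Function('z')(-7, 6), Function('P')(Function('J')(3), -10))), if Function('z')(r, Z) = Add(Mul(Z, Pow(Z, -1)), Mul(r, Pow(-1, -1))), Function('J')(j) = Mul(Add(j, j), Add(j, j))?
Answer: -158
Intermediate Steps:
Function('J')(j) = Mul(4, Pow(j, 2)) (Function('J')(j) = Mul(Mul(2, j), Mul(2, j)) = Mul(4, Pow(j, 2)))
Function('z')(r, Z) = Add(1, Mul(-1, r)) (Function('z')(r, Z) = Add(1, Mul(r, -1)) = Add(1, Mul(-1, r)))
Add(130, Mul(Function('z')(-7, 6), Function('P')(Function('J')(3), -10))) = Add(130, Mul(Add(1, Mul(-1, -7)), Mul(-1, Mul(4, Pow(3, 2))))) = Add(130, Mul(Add(1, 7), Mul(-1, Mul(4, 9)))) = Add(130, Mul(8, Mul(-1, 36))) = Add(130, Mul(8, -36)) = Add(130, -288) = -158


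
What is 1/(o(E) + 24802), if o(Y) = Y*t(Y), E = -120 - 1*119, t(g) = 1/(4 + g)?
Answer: 235/5828709 ≈ 4.0318e-5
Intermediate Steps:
E = -239 (E = -120 - 119 = -239)
o(Y) = Y/(4 + Y)
1/(o(E) + 24802) = 1/(-239/(4 - 239) + 24802) = 1/(-239/(-235) + 24802) = 1/(-239*(-1/235) + 24802) = 1/(239/235 + 24802) = 1/(5828709/235) = 235/5828709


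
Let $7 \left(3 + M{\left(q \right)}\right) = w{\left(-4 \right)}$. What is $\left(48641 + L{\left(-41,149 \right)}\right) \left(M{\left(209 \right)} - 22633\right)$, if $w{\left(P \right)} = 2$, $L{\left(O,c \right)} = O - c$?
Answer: $- \frac{7677060950}{7} \approx -1.0967 \cdot 10^{9}$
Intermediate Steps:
$M{\left(q \right)} = - \frac{19}{7}$ ($M{\left(q \right)} = -3 + \frac{1}{7} \cdot 2 = -3 + \frac{2}{7} = - \frac{19}{7}$)
$\left(48641 + L{\left(-41,149 \right)}\right) \left(M{\left(209 \right)} - 22633\right) = \left(48641 - 190\right) \left(- \frac{19}{7} - 22633\right) = \left(48641 - 190\right) \left(- \frac{158450}{7}\right) = 48451 \left(- \frac{158450}{7}\right) = - \frac{7677060950}{7}$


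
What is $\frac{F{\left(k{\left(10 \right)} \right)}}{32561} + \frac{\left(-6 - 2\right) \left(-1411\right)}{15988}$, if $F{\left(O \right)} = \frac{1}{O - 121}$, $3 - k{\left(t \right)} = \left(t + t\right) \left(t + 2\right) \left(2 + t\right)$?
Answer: $\frac{275477647719}{390178658366} \approx 0.70603$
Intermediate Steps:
$k{\left(t \right)} = 3 - 2 t \left(2 + t\right)^{2}$ ($k{\left(t \right)} = 3 - \left(t + t\right) \left(t + 2\right) \left(2 + t\right) = 3 - 2 t \left(2 + t\right) \left(2 + t\right) = 3 - 2 t \left(2 + t\right)^{2}$)
$F{\left(O \right)} = \frac{1}{-121 + O}$
$\frac{F{\left(k{\left(10 \right)} \right)}}{32561} + \frac{\left(-6 - 2\right) \left(-1411\right)}{15988} = \frac{1}{\left(-121 + \left(3 - 20 \left(2 + 10\right)^{2}\right)\right) 32561} + \frac{\left(-6 - 2\right) \left(-1411\right)}{15988} = \frac{1}{-121 + \left(3 - 20 \cdot 12^{2}\right)} \frac{1}{32561} + \left(-8\right) \left(-1411\right) \frac{1}{15988} = \frac{1}{-121 + \left(3 - 20 \cdot 144\right)} \frac{1}{32561} + 11288 \cdot \frac{1}{15988} = \frac{1}{-121 + \left(3 - 2880\right)} \frac{1}{32561} + \frac{2822}{3997} = \frac{1}{-121 - 2877} \cdot \frac{1}{32561} + \frac{2822}{3997} = \frac{1}{-2998} \cdot \frac{1}{32561} + \frac{2822}{3997} = \left(- \frac{1}{2998}\right) \frac{1}{32561} + \frac{2822}{3997} = - \frac{1}{97617878} + \frac{2822}{3997} = \frac{275477647719}{390178658366}$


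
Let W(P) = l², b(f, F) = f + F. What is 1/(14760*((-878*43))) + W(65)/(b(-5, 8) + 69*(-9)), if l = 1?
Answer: -92874943/57396651120 ≈ -0.0016181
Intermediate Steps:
b(f, F) = F + f
W(P) = 1 (W(P) = 1² = 1)
1/(14760*((-878*43))) + W(65)/(b(-5, 8) + 69*(-9)) = 1/(14760*((-878*43))) + 1/((8 - 5) + 69*(-9)) = (1/14760)/(-37754) + 1/(3 - 621) = (1/14760)*(-1/37754) + 1/(-618) = -1/557249040 + 1*(-1/618) = -1/557249040 - 1/618 = -92874943/57396651120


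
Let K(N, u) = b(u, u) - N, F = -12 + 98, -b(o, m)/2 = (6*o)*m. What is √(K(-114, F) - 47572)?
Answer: I*√136210 ≈ 369.07*I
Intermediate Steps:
b(o, m) = -12*m*o (b(o, m) = -2*6*o*m = -12*m*o)
F = 86
K(N, u) = -N - 12*u² (K(N, u) = -12*u*u - N = -12*u² - N = -N - 12*u²)
√(K(-114, F) - 47572) = √((-1*(-114) - 12*86²) - 47572) = √((114 - 12*7396) - 47572) = √((114 - 88752) - 47572) = √(-88638 - 47572) = √(-136210) = I*√136210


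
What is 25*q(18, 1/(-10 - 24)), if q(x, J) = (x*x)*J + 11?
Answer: 625/17 ≈ 36.765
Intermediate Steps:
q(x, J) = 11 + J*x² (q(x, J) = x²*J + 11 = J*x² + 11 = 11 + J*x²)
25*q(18, 1/(-10 - 24)) = 25*(11 + 18²/(-10 - 24)) = 25*(11 + 324/(-34)) = 25*(11 - 1/34*324) = 25*(11 - 162/17) = 25*(25/17) = 625/17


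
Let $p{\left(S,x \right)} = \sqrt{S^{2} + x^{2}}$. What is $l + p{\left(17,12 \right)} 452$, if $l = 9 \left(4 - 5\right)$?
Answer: $-9 + 452 \sqrt{433} \approx 9396.5$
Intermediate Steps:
$l = -9$ ($l = 9 \left(-1\right) = -9$)
$l + p{\left(17,12 \right)} 452 = -9 + \sqrt{17^{2} + 12^{2}} \cdot 452 = -9 + \sqrt{289 + 144} \cdot 452 = -9 + \sqrt{433} \cdot 452 = -9 + 452 \sqrt{433}$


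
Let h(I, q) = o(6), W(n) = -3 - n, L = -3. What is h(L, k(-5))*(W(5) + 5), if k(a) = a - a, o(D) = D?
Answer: -18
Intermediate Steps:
k(a) = 0
h(I, q) = 6
h(L, k(-5))*(W(5) + 5) = 6*((-3 - 1*5) + 5) = 6*((-3 - 5) + 5) = 6*(-8 + 5) = 6*(-3) = -18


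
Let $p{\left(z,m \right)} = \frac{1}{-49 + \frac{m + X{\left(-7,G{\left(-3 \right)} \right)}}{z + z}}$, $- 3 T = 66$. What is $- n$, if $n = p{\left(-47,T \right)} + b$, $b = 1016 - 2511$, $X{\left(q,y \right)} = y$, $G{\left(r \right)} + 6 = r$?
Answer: $\frac{6839719}{4575} \approx 1495.0$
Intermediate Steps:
$G{\left(r \right)} = -6 + r$
$b = -1495$
$T = -22$ ($T = \left(- \frac{1}{3}\right) 66 = -22$)
$p{\left(z,m \right)} = \frac{1}{-49 + \frac{-9 + m}{2 z}}$ ($p{\left(z,m \right)} = \frac{1}{-49 + \frac{m - 9}{z + z}} = \frac{1}{-49 + \frac{m - 9}{2 z}} = \frac{1}{-49 + \left(-9 + m\right) \frac{1}{2 z}} = \frac{1}{-49 + \frac{-9 + m}{2 z}}$)
$n = - \frac{6839719}{4575}$ ($n = \left(-2\right) \left(-47\right) \frac{1}{9 - -22 + 98 \left(-47\right)} - 1495 = \left(-2\right) \left(-47\right) \frac{1}{9 + 22 - 4606} - 1495 = \left(-2\right) \left(-47\right) \frac{1}{-4575} - 1495 = \left(-2\right) \left(-47\right) \left(- \frac{1}{4575}\right) - 1495 = - \frac{94}{4575} - 1495 = - \frac{6839719}{4575} \approx -1495.0$)
$- n = \left(-1\right) \left(- \frac{6839719}{4575}\right) = \frac{6839719}{4575}$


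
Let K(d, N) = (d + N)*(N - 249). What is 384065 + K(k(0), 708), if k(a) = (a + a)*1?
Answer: 709037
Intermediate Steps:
k(a) = 2*a (k(a) = (2*a)*1 = 2*a)
K(d, N) = (-249 + N)*(N + d) (K(d, N) = (N + d)*(-249 + N) = (-249 + N)*(N + d))
384065 + K(k(0), 708) = 384065 + (708² - 249*708 - 498*0 + 708*(2*0)) = 384065 + (501264 - 176292 - 249*0 + 708*0) = 384065 + (501264 - 176292 + 0 + 0) = 384065 + 324972 = 709037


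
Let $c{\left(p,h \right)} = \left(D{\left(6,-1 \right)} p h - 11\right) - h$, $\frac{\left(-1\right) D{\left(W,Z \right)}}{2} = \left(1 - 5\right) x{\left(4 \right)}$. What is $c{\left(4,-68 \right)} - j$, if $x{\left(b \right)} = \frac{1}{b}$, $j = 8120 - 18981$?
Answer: $10374$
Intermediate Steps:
$j = -10861$ ($j = 8120 - 18981 = -10861$)
$D{\left(W,Z \right)} = 2$ ($D{\left(W,Z \right)} = - 2 \frac{1 - 5}{4} = - 2 \left(\left(-4\right) \frac{1}{4}\right) = \left(-2\right) \left(-1\right) = 2$)
$c{\left(p,h \right)} = -11 - h + 2 h p$ ($c{\left(p,h \right)} = \left(2 p h - 11\right) - h = \left(2 h p - 11\right) - h = \left(-11 + 2 h p\right) - h = -11 - h + 2 h p$)
$c{\left(4,-68 \right)} - j = \left(-11 - -68 + 2 \left(-68\right) 4\right) - -10861 = \left(-11 + 68 - 544\right) + 10861 = -487 + 10861 = 10374$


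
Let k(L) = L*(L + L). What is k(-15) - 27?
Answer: 423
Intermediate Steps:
k(L) = 2*L² (k(L) = L*(2*L) = 2*L²)
k(-15) - 27 = 2*(-15)² - 27 = 2*225 - 27 = 450 - 27 = 423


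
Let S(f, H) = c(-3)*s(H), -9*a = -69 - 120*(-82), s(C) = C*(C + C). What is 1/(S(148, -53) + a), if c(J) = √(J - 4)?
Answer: -9771/1999009261 - 50562*I*√7/1999009261 ≈ -4.8879e-6 - 6.692e-5*I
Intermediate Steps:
s(C) = 2*C² (s(C) = C*(2*C) = 2*C²)
c(J) = √(-4 + J)
a = -3257/3 (a = -(-69 - 120*(-82))/9 = -(-69 + 9840)/9 = -⅑*9771 = -3257/3 ≈ -1085.7)
S(f, H) = 2*I*√7*H² (S(f, H) = √(-4 - 3)*(2*H²) = √(-7)*(2*H²) = (I*√7)*(2*H²) = 2*I*√7*H²)
1/(S(148, -53) + a) = 1/(2*I*√7*(-53)² - 3257/3) = 1/(2*I*√7*2809 - 3257/3) = 1/(5618*I*√7 - 3257/3) = 1/(-3257/3 + 5618*I*√7)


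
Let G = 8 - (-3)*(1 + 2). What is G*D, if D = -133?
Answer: -2261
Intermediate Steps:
G = 17 (G = 8 - (-3)*3 = 8 - 1*(-9) = 8 + 9 = 17)
G*D = 17*(-133) = -2261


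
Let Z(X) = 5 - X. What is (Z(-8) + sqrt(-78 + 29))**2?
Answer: 120 + 182*I ≈ 120.0 + 182.0*I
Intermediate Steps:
(Z(-8) + sqrt(-78 + 29))**2 = ((5 - 1*(-8)) + sqrt(-78 + 29))**2 = ((5 + 8) + sqrt(-49))**2 = (13 + 7*I)**2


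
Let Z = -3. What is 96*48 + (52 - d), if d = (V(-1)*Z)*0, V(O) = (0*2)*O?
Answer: 4660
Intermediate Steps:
V(O) = 0 (V(O) = 0*O = 0)
d = 0 (d = (0*(-3))*0 = 0*0 = 0)
96*48 + (52 - d) = 96*48 + (52 - 1*0) = 4608 + (52 + 0) = 4608 + 52 = 4660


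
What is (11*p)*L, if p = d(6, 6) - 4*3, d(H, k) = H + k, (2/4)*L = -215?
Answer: 0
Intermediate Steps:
L = -430 (L = 2*(-215) = -430)
p = 0 (p = (6 + 6) - 4*3 = 12 - 12 = 0)
(11*p)*L = (11*0)*(-430) = 0*(-430) = 0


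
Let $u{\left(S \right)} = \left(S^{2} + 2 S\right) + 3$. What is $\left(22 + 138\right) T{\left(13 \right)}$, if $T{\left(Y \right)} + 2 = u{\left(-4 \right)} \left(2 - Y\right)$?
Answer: $-19680$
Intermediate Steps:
$u{\left(S \right)} = 3 + S^{2} + 2 S$
$T{\left(Y \right)} = 20 - 11 Y$ ($T{\left(Y \right)} = -2 + \left(3 + \left(-4\right)^{2} + 2 \left(-4\right)\right) \left(2 - Y\right) = -2 + \left(3 + 16 - 8\right) \left(2 - Y\right) = -2 + 11 \left(2 - Y\right) = -2 - \left(-22 + 11 Y\right) = 20 - 11 Y$)
$\left(22 + 138\right) T{\left(13 \right)} = \left(22 + 138\right) \left(20 - 143\right) = 160 \left(20 - 143\right) = 160 \left(-123\right) = -19680$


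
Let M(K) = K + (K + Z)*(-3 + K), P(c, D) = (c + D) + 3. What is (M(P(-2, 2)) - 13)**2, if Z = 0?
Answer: 100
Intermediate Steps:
P(c, D) = 3 + D + c (P(c, D) = (D + c) + 3 = 3 + D + c)
M(K) = K + K*(-3 + K) (M(K) = K + (K + 0)*(-3 + K) = K + K*(-3 + K))
(M(P(-2, 2)) - 13)**2 = ((3 + 2 - 2)*(-2 + (3 + 2 - 2)) - 13)**2 = (3*(-2 + 3) - 13)**2 = (3*1 - 13)**2 = (3 - 13)**2 = (-10)**2 = 100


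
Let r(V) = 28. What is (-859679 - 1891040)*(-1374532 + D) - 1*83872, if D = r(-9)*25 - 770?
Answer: 3781143754966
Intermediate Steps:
D = -70 (D = 28*25 - 770 = 700 - 770 = -70)
(-859679 - 1891040)*(-1374532 + D) - 1*83872 = (-859679 - 1891040)*(-1374532 - 70) - 1*83872 = -2750719*(-1374602) - 83872 = 3781143838838 - 83872 = 3781143754966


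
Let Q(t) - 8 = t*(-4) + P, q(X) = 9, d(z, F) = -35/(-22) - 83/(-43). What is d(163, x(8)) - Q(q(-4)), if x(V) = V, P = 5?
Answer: 25089/946 ≈ 26.521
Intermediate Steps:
d(z, F) = 3331/946 (d(z, F) = -35*(-1/22) - 83*(-1/43) = 35/22 + 83/43 = 3331/946)
Q(t) = 13 - 4*t (Q(t) = 8 + (t*(-4) + 5) = 8 + (-4*t + 5) = 8 + (5 - 4*t) = 13 - 4*t)
d(163, x(8)) - Q(q(-4)) = 3331/946 - (13 - 4*9) = 3331/946 - (13 - 36) = 3331/946 - 1*(-23) = 3331/946 + 23 = 25089/946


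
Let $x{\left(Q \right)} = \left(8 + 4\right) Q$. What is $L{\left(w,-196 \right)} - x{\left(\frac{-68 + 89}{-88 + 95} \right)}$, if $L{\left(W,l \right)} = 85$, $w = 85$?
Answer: $49$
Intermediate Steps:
$x{\left(Q \right)} = 12 Q$
$L{\left(w,-196 \right)} - x{\left(\frac{-68 + 89}{-88 + 95} \right)} = 85 - 12 \frac{-68 + 89}{-88 + 95} = 85 - 12 \cdot \frac{21}{7} = 85 - 12 \cdot 21 \cdot \frac{1}{7} = 85 - 12 \cdot 3 = 85 - 36 = 49$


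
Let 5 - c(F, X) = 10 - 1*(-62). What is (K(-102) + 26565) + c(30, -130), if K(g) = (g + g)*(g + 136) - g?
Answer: 19664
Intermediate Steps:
c(F, X) = -67 (c(F, X) = 5 - (10 - 1*(-62)) = 5 - (10 + 62) = 5 - 1*72 = 5 - 72 = -67)
K(g) = -g + 2*g*(136 + g) (K(g) = (2*g)*(136 + g) - g = 2*g*(136 + g) - g = -g + 2*g*(136 + g))
(K(-102) + 26565) + c(30, -130) = (-102*(271 + 2*(-102)) + 26565) - 67 = (-102*(271 - 204) + 26565) - 67 = (-102*67 + 26565) - 67 = (-6834 + 26565) - 67 = 19731 - 67 = 19664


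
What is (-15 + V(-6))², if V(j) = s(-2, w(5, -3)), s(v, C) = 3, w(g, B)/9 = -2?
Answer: 144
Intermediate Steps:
w(g, B) = -18 (w(g, B) = 9*(-2) = -18)
V(j) = 3
(-15 + V(-6))² = (-15 + 3)² = (-12)² = 144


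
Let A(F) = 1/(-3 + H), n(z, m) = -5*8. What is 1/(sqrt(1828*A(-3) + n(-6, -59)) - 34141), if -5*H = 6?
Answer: -716961/24477775481 - 2*I*sqrt(52395)/24477775481 ≈ -2.929e-5 - 1.8703e-8*I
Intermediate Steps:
n(z, m) = -40
H = -6/5 (H = -1/5*6 = -6/5 ≈ -1.2000)
A(F) = -5/21 (A(F) = 1/(-3 - 6/5) = 1/(-21/5) = -5/21)
1/(sqrt(1828*A(-3) + n(-6, -59)) - 34141) = 1/(sqrt(1828*(-5/21) - 40) - 34141) = 1/(sqrt(-9140/21 - 40) - 34141) = 1/(sqrt(-9980/21) - 34141) = 1/(2*I*sqrt(52395)/21 - 34141) = 1/(-34141 + 2*I*sqrt(52395)/21)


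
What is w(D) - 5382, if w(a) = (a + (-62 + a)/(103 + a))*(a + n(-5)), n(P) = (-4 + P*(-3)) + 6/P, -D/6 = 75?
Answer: 333221468/1735 ≈ 1.9206e+5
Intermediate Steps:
D = -450 (D = -6*75 = -450)
n(P) = -4 - 3*P + 6/P (n(P) = (-4 - 3*P) + 6/P = -4 - 3*P + 6/P)
w(a) = (49/5 + a)*(a + (-62 + a)/(103 + a)) (w(a) = (a + (-62 + a)/(103 + a))*(a + (-4 - 3*(-5) + 6/(-5))) = (a + (-62 + a)/(103 + a))*(a + (-4 + 15 + 6*(-⅕))) = (a + (-62 + a)/(103 + a))*(a + (-4 + 15 - 6/5)) = (a + (-62 + a)/(103 + a))*(a + 49/5) = (a + (-62 + a)/(103 + a))*(49/5 + a) = (49/5 + a)*(a + (-62 + a)/(103 + a)))
w(D) - 5382 = (-3038 + 5*(-450)³ + 569*(-450)² + 4786*(-450))/(5*(103 - 450)) - 5382 = (⅕)*(-3038 + 5*(-91125000) + 569*202500 - 2153700)/(-347) - 5382 = (⅕)*(-1/347)*(-3038 - 455625000 + 115222500 - 2153700) - 5382 = (⅕)*(-1/347)*(-342559238) - 5382 = 342559238/1735 - 5382 = 333221468/1735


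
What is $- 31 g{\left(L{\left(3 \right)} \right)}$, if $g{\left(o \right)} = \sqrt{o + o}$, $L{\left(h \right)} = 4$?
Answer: $- 62 \sqrt{2} \approx -87.681$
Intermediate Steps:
$g{\left(o \right)} = \sqrt{2} \sqrt{o}$ ($g{\left(o \right)} = \sqrt{2 o} = \sqrt{2} \sqrt{o}$)
$- 31 g{\left(L{\left(3 \right)} \right)} = - 31 \sqrt{2} \sqrt{4} = - 31 \sqrt{2} \cdot 2 = - 31 \cdot 2 \sqrt{2} = - 62 \sqrt{2}$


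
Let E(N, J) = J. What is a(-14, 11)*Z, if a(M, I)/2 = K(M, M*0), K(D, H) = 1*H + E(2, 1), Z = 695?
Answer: 1390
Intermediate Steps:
K(D, H) = 1 + H (K(D, H) = 1*H + 1 = H + 1 = 1 + H)
a(M, I) = 2 (a(M, I) = 2*(1 + M*0) = 2*(1 + 0) = 2*1 = 2)
a(-14, 11)*Z = 2*695 = 1390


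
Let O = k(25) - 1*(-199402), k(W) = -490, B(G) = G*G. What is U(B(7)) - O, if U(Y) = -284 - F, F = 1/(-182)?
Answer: -36253671/182 ≈ -1.9920e+5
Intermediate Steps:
B(G) = G**2
F = -1/182 ≈ -0.0054945
U(Y) = -51687/182 (U(Y) = -284 - 1*(-1/182) = -284 + 1/182 = -51687/182)
O = 198912 (O = -490 - 1*(-199402) = -490 + 199402 = 198912)
U(B(7)) - O = -51687/182 - 1*198912 = -51687/182 - 198912 = -36253671/182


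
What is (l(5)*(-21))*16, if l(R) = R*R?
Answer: -8400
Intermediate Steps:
l(R) = R²
(l(5)*(-21))*16 = (5²*(-21))*16 = (25*(-21))*16 = -525*16 = -8400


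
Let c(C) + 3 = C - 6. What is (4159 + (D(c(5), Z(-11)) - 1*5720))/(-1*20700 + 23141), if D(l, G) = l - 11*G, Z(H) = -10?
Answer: -1455/2441 ≈ -0.59607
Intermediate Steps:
c(C) = -9 + C (c(C) = -3 + (C - 6) = -3 + (-6 + C) = -9 + C)
(4159 + (D(c(5), Z(-11)) - 1*5720))/(-1*20700 + 23141) = (4159 + (((-9 + 5) - 11*(-10)) - 1*5720))/(-1*20700 + 23141) = (4159 + ((-4 + 110) - 5720))/(-20700 + 23141) = (4159 + (106 - 5720))/2441 = (4159 - 5614)*(1/2441) = -1455*1/2441 = -1455/2441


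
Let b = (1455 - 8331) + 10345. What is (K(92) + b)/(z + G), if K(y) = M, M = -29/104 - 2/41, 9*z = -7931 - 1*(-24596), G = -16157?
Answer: -44371257/182993824 ≈ -0.24247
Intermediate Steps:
z = 5555/3 (z = (-7931 - 1*(-24596))/9 = (-7931 + 24596)/9 = (⅑)*16665 = 5555/3 ≈ 1851.7)
M = -1397/4264 (M = -29*1/104 - 2*1/41 = -29/104 - 2/41 = -1397/4264 ≈ -0.32763)
b = 3469 (b = -6876 + 10345 = 3469)
K(y) = -1397/4264
(K(92) + b)/(z + G) = (-1397/4264 + 3469)/(5555/3 - 16157) = 14790419/(4264*(-42916/3)) = (14790419/4264)*(-3/42916) = -44371257/182993824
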